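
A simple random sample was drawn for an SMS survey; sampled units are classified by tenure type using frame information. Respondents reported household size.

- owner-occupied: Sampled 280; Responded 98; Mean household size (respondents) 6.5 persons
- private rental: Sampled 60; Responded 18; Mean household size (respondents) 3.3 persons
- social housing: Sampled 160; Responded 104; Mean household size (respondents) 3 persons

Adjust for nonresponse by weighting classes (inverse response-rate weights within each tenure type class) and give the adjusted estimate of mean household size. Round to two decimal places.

5.00

Class response rates: owner-occupied 98/280 = 35%, private rental 18/60 = 30%, social housing 104/160 = 65%.
Weighting each respondent by the inverse class response rate inflates each class back to its sampled size, so the class weight is n_sampled:
  owner-occupied: 280 × 6.5 = 1820
  private rental: 60 × 3.3 = 198
  social housing: 160 × 3 = 480
Adjusted estimate = 2498 / 500 = 4.996 → 5.00.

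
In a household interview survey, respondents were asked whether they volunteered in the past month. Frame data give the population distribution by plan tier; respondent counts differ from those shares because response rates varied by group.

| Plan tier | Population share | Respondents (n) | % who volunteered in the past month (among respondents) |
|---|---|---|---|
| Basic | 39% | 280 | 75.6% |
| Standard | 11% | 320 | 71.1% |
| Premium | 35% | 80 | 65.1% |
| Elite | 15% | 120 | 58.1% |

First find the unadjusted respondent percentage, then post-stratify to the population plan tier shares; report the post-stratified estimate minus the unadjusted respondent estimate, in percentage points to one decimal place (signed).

Naive respondent-only estimate (weights = respondent counts):
  (280/800)×75.6 + (320/800)×71.1 + (80/800)×65.1 + (120/800)×58.1 = 70.125%
Reweighting by population plan tier shares:
  0.39×75.6 + 0.11×71.1 + 0.35×65.1 + 0.15×58.1 = 68.805%
Difference = 68.805 − 70.125 = -1.32 pp.

-1.3 percentage points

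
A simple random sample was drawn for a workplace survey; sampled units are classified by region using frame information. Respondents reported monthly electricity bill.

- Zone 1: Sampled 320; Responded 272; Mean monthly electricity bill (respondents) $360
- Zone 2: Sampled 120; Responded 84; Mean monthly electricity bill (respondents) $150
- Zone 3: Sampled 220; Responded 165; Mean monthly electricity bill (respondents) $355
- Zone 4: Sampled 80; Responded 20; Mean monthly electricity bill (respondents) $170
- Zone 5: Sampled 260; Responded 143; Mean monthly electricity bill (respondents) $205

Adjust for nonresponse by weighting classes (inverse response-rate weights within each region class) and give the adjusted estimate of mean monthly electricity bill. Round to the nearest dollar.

$278

Response rates by class: Zone 1 272/320 = 85%, Zone 2 84/120 = 70%, Zone 3 165/220 = 75%, Zone 4 20/80 = 25%, Zone 5 143/260 = 55%.
With weight = n_sampled/n_responded per class, the weighted class total is n_sampled:
  Zone 1: 320 × 360 = 115,200
  Zone 2: 120 × 150 = 18,000
  Zone 3: 220 × 355 = 78,100
  Zone 4: 80 × 170 = 13,600
  Zone 5: 260 × 205 = 53,300
Adjusted estimate = 278,200 / 1,000 = 278.2 → $278.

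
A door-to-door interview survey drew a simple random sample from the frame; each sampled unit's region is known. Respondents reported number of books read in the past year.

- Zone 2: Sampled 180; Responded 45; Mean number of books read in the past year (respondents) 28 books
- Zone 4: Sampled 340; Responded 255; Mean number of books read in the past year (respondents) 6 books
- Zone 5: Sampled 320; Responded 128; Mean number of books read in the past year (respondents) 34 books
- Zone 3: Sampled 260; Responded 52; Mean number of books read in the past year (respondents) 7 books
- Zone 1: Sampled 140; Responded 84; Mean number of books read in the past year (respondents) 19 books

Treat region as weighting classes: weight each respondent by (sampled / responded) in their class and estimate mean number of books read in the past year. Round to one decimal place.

18.1

Response rates by class: Zone 2 45/180 = 25%, Zone 4 255/340 = 75%, Zone 5 128/320 = 40%, Zone 3 52/260 = 20%, Zone 1 84/140 = 60%.
With weight = n_sampled/n_responded per class, the weighted class total is n_sampled:
  Zone 2: 180 × 28 = 5040
  Zone 4: 340 × 6 = 2040
  Zone 5: 320 × 34 = 10,880
  Zone 3: 260 × 7 = 1820
  Zone 1: 140 × 19 = 2660
Adjusted estimate = 22,440 / 1,240 = 18.0968 → 18.1.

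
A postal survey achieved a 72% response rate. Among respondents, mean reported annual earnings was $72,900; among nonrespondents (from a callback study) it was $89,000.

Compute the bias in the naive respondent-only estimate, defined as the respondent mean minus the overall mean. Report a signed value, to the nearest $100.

Nonresponse fraction = 1 − 0.72 = 0.28.
Bias = (nonresponse fraction) × (respondent mean − nonrespondent mean)
     = 0.28 × (72,900 − 89,000) = 0.28 × -16,100 = -4508.

-$4,500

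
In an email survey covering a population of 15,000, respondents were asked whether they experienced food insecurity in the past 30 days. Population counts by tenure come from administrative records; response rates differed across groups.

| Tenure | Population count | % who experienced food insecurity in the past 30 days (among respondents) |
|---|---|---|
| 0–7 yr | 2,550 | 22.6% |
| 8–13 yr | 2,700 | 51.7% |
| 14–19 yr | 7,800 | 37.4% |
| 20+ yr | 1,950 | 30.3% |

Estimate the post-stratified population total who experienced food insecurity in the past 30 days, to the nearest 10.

Apply each group's respondent rate to its population count:
  0–7 yr: 2,550 × 22.6% = 576.3
  8–13 yr: 2,700 × 51.7% = 1395.9
  14–19 yr: 7,800 × 37.4% = 2917.2
  20+ yr: 1,950 × 30.3% = 590.85
Estimated total = 5480.25 → 5,480.

5,480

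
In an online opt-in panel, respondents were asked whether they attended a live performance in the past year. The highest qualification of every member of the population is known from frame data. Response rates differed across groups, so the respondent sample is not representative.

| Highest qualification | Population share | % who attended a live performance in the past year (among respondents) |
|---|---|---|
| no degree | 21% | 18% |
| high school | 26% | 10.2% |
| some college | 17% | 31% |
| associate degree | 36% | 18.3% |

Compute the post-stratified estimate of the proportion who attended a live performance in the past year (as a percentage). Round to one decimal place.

18.3%

Reweight to the known highest qualification distribution:
  no degree: 0.21 × 18 = 3.78
  high school: 0.26 × 10.2 = 2.652
  some college: 0.17 × 31 = 5.27
  associate degree: 0.36 × 18.3 = 6.588
Post-stratified estimate = 18.29 → 18.3%.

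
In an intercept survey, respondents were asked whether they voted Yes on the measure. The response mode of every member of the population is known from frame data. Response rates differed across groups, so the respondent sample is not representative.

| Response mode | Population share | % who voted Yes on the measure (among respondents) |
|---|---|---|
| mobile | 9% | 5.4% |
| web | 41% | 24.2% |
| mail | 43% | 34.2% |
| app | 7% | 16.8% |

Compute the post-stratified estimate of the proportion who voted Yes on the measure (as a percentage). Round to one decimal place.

26.3%

Each cell contributes population-share × respondent value:
  mobile: 0.09 × 5.4 = 0.486
  web: 0.41 × 24.2 = 9.922
  mail: 0.43 × 34.2 = 14.706
  app: 0.07 × 16.8 = 1.176
Post-stratified estimate = 26.29 → 26.3%.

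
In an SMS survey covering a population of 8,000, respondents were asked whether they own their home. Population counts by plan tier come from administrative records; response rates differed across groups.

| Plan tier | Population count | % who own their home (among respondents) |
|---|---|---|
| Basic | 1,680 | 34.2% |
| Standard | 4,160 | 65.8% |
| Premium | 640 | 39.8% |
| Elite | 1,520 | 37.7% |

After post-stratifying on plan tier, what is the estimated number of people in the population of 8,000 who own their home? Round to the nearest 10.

Apply each group's respondent rate to its population count:
  Basic: 1,680 × 34.2% = 574.56
  Standard: 4,160 × 65.8% = 2737.28
  Premium: 640 × 39.8% = 254.72
  Elite: 1,520 × 37.7% = 573.04
Estimated total = 4139.6 → 4,140.

4,140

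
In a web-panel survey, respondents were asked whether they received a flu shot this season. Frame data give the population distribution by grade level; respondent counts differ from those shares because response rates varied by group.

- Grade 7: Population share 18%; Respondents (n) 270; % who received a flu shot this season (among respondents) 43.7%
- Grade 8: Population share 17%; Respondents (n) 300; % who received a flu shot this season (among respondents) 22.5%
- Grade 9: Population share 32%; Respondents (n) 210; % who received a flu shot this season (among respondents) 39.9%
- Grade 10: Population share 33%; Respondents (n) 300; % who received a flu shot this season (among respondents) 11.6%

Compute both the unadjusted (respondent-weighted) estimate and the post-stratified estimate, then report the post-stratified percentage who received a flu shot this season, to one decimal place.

28.3%

Without adjustment, the pooled respondent share is:
  (270/1080)×43.7 + (300/1080)×22.5 + (210/1080)×39.9 + (300/1080)×11.6 = 28.1556%
Post-stratifying to population shares instead:
  0.18×43.7 + 0.17×22.5 + 0.32×39.9 + 0.33×11.6 = 28.287%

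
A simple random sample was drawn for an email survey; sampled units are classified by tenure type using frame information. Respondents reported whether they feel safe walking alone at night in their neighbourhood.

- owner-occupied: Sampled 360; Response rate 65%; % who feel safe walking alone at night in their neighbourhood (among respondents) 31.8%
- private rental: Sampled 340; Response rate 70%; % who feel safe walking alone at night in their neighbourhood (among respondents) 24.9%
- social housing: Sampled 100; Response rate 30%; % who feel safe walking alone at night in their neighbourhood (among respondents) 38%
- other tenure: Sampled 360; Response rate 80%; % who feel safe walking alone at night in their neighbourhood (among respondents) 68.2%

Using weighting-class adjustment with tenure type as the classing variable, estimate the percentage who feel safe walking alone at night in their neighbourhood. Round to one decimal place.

41.6%

With weight = n_sampled/n_responded per class, the weighted class total is n_sampled:
  owner-occupied: 360 × 31.8 = 11,448
  private rental: 340 × 24.9 = 8466
  social housing: 100 × 38 = 3800
  other tenure: 360 × 68.2 = 24,552
Adjusted estimate = 48,266 / 1,160 = 41.6086 → 41.6%.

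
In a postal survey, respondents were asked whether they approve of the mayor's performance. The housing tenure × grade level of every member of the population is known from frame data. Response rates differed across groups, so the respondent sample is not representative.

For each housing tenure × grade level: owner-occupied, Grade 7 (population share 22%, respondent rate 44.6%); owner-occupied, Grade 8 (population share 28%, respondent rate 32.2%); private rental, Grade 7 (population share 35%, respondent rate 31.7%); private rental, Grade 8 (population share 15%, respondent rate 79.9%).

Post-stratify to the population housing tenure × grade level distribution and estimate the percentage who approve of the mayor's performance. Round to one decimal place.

Post-stratification weights by population share, not respondent share:
  owner-occupied, Grade 7: 0.22 × 44.6 = 9.812
  owner-occupied, Grade 8: 0.28 × 32.2 = 9.016
  private rental, Grade 7: 0.35 × 31.7 = 11.095
  private rental, Grade 8: 0.15 × 79.9 = 11.985
Post-stratified estimate = 41.908 → 41.9%.

41.9%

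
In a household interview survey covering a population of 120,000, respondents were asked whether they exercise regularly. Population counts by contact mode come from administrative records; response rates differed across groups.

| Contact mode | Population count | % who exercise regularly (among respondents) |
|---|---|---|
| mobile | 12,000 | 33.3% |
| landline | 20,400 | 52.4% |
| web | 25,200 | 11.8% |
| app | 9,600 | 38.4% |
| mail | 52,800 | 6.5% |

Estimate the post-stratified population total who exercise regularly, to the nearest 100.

Apply each group's respondent rate to its population count:
  mobile: 12,000 × 33.3% = 3996
  landline: 20,400 × 52.4% = 10689.6
  web: 25,200 × 11.8% = 2973.6
  app: 9,600 × 38.4% = 3686.4
  mail: 52,800 × 6.5% = 3432
Estimated total = 24777.6 → 24,800.

24,800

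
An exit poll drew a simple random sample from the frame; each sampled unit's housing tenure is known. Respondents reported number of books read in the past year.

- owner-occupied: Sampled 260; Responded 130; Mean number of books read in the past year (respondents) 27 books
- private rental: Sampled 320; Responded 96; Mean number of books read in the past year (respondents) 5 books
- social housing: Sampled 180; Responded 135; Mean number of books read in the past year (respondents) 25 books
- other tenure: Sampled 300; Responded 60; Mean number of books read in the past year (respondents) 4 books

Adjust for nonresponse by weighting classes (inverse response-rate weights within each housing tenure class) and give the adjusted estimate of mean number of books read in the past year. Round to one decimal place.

13.5

Class response rates: owner-occupied 130/260 = 50%, private rental 96/320 = 30%, social housing 135/180 = 75%, other tenure 60/300 = 20%.
With weight = n_sampled/n_responded per class, the weighted class total is n_sampled:
  owner-occupied: 260 × 27 = 7020
  private rental: 320 × 5 = 1600
  social housing: 180 × 25 = 4500
  other tenure: 300 × 4 = 1200
Adjusted estimate = 14,320 / 1,060 = 13.5094 → 13.5.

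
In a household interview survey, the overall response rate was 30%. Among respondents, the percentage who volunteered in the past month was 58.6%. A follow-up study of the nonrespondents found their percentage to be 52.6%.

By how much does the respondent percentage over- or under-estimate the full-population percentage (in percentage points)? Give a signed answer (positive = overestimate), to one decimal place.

Nonresponse fraction = 1 − 0.3 = 0.7.
Bias = (nonresponse fraction) × (respondent percentage − nonrespondent percentage)
     = 0.7 × (58.6 − 52.6) = 0.7 × 6 = 4.2.

+4.2 percentage points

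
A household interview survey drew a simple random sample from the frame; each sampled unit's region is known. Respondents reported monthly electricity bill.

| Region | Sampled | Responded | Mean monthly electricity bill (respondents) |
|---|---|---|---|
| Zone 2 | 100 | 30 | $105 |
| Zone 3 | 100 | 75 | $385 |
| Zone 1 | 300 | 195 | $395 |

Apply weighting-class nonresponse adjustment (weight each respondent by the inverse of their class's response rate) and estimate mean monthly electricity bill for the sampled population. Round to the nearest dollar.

$335

Class response rates: Zone 2 30/100 = 30%, Zone 3 75/100 = 75%, Zone 1 195/300 = 65%.
Each respondent's weight = sampled/responded in their class; summing within a class gives n_sampled, so:
  Zone 2: 100 × 105 = 10,500
  Zone 3: 100 × 385 = 38,500
  Zone 1: 300 × 395 = 118,500
Adjusted estimate = 167,500 / 500 = 335 → $335.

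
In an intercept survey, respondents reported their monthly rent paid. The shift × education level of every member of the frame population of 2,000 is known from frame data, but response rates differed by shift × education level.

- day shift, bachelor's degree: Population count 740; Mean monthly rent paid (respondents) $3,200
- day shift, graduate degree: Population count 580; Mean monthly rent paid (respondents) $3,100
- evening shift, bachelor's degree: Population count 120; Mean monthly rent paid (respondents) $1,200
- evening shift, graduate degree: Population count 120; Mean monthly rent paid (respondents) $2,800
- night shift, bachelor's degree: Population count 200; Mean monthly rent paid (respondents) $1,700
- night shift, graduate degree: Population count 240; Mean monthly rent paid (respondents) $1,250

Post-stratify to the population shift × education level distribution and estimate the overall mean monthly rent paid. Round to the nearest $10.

Reweight to the known shift × education level distribution:
  day shift, bachelor's degree: (740/2,000) × 3200 = 1184
  day shift, graduate degree: (580/2,000) × 3100 = 899
  evening shift, bachelor's degree: (120/2,000) × 1200 = 72
  evening shift, graduate degree: (120/2,000) × 2800 = 168
  night shift, bachelor's degree: (200/2,000) × 1700 = 170
  night shift, graduate degree: (240/2,000) × 1250 = 150
Post-stratified estimate = 2643 → $2,640.

$2,640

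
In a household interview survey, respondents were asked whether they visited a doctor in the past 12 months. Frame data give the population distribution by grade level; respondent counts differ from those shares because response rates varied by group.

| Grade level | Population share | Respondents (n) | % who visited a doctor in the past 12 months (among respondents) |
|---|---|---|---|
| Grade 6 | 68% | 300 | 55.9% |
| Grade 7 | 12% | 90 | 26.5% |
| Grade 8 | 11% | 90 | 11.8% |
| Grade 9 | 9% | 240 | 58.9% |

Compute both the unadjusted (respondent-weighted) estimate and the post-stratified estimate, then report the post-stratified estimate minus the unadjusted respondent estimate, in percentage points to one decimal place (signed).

Naive respondent-only estimate (weights = respondent counts):
  (300/720)×55.9 + (90/720)×26.5 + (90/720)×11.8 + (240/720)×58.9 = 47.7125%
Post-stratifying to population shares instead:
  0.68×55.9 + 0.12×26.5 + 0.11×11.8 + 0.09×58.9 = 47.791%
Difference = 47.791 − 47.7125 = 0.0785 pp.

+0.1 percentage points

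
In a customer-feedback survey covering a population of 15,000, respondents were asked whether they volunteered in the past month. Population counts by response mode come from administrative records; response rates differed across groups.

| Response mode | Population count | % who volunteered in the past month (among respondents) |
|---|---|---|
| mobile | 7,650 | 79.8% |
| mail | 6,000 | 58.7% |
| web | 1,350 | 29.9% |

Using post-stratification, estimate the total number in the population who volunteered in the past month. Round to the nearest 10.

Apply each group's respondent rate to its population count:
  mobile: 7,650 × 79.8% = 6104.7
  mail: 6,000 × 58.7% = 3522
  web: 1,350 × 29.9% = 403.65
Estimated total = 10030.4 → 10,030.

10,030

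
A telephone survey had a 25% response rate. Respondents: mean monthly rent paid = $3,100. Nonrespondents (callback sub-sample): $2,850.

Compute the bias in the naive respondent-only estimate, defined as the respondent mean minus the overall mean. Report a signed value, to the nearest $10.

Nonresponse fraction = 1 − 0.25 = 0.75.
Bias = (nonresponse fraction) × (respondent mean − nonrespondent mean)
     = 0.75 × (3100 − 2850) = 0.75 × 250 = 187.5.

+$190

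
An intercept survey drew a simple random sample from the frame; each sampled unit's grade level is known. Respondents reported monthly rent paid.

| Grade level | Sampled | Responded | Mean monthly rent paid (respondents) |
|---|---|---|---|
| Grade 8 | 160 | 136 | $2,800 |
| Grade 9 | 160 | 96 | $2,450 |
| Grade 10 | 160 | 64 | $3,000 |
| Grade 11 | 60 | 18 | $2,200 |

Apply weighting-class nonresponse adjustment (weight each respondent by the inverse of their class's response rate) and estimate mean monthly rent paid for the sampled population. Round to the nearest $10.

Class response rates: Grade 8 136/160 = 85%, Grade 9 96/160 = 60%, Grade 10 64/160 = 40%, Grade 11 18/60 = 30%.
With weight = n_sampled/n_responded per class, the weighted class total is n_sampled:
  Grade 8: 160 × 2800 = 448,000
  Grade 9: 160 × 2450 = 392,000
  Grade 10: 160 × 3000 = 480,000
  Grade 11: 60 × 2200 = 132,000
Adjusted estimate = 1,452,000 / 540 = 2688.89 → $2,690.

$2,690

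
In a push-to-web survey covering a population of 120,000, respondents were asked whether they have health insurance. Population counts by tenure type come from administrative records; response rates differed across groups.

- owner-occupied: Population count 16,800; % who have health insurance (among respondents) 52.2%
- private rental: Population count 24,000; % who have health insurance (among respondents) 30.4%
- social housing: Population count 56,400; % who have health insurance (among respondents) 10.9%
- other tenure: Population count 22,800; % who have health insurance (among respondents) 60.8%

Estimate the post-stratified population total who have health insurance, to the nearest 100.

36,100

Apply each group's respondent rate to its population count:
  owner-occupied: 16,800 × 52.2% = 8769.6
  private rental: 24,000 × 30.4% = 7296
  social housing: 56,400 × 10.9% = 6147.6
  other tenure: 22,800 × 60.8% = 13862.4
Estimated total = 36075.6 → 36,100.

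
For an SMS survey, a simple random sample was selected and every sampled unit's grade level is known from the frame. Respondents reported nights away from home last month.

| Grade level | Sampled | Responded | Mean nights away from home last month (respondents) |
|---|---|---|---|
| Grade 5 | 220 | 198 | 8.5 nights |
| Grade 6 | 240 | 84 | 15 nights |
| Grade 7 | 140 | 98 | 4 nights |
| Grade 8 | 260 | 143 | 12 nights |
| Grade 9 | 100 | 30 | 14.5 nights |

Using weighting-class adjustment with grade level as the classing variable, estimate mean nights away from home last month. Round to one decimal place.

Response rates by class: Grade 5 198/220 = 90%, Grade 6 84/240 = 35%, Grade 7 98/140 = 70%, Grade 8 143/260 = 55%, Grade 9 30/100 = 30%.
Each respondent's weight = sampled/responded in their class; summing within a class gives n_sampled, so:
  Grade 5: 220 × 8.5 = 1870
  Grade 6: 240 × 15 = 3600
  Grade 7: 140 × 4 = 560
  Grade 8: 260 × 12 = 3120
  Grade 9: 100 × 14.5 = 1450
Adjusted estimate = 10,600 / 960 = 11.0417 → 11.0.

11.0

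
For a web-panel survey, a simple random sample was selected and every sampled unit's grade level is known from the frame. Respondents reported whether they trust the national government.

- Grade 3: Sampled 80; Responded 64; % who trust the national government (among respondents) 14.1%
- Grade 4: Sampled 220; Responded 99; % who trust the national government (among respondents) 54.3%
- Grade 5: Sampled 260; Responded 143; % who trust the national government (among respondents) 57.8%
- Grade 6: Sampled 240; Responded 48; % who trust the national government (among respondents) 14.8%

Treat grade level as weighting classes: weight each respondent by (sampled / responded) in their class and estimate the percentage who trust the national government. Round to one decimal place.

39.6%

Class response rates: Grade 3 64/80 = 80%, Grade 4 99/220 = 45%, Grade 5 143/260 = 55%, Grade 6 48/240 = 20%.
Each respondent's weight = sampled/responded in their class; summing within a class gives n_sampled, so:
  Grade 3: 80 × 14.1 = 1128
  Grade 4: 220 × 54.3 = 11,946
  Grade 5: 260 × 57.8 = 15,028
  Grade 6: 240 × 14.8 = 3552
Adjusted estimate = 31,654 / 800 = 39.5675 → 39.6%.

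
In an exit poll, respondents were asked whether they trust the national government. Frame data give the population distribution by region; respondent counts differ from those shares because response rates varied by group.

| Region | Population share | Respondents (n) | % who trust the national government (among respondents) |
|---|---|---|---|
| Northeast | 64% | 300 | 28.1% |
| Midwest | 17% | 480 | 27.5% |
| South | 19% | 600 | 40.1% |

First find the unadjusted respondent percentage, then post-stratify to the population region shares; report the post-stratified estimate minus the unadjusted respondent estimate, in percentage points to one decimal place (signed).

Naive respondent-only estimate (weights = respondent counts):
  (300/1380)×28.1 + (480/1380)×27.5 + (600/1380)×40.1 = 33.1087%
Post-stratified estimate weights by population shares:
  0.64×28.1 + 0.17×27.5 + 0.19×40.1 = 30.278%
Difference = 30.278 − 33.1087 = -2.8307 pp.

-2.8 percentage points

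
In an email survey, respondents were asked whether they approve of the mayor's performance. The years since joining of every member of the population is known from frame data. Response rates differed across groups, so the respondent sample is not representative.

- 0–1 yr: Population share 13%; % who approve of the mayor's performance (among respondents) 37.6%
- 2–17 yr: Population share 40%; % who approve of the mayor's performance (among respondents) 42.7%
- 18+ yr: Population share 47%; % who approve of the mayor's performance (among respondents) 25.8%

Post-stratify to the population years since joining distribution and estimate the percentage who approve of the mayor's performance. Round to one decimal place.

34.1%

Each cell contributes population-share × respondent value:
  0–1 yr: 0.13 × 37.6 = 4.888
  2–17 yr: 0.4 × 42.7 = 17.08
  18+ yr: 0.47 × 25.8 = 12.126
Post-stratified estimate = 34.094 → 34.1%.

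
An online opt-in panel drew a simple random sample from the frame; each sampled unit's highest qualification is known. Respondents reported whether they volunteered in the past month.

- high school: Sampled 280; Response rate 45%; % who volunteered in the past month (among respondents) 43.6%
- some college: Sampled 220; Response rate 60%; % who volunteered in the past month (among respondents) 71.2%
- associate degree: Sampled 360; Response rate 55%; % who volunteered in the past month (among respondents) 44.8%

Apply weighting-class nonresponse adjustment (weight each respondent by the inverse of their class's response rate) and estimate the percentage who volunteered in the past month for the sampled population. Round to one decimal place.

51.2%

Inverse-response-rate weighting restores each class to its sampled count, so class totals weight by n_sampled:
  high school: 280 × 43.6 = 12,208
  some college: 220 × 71.2 = 15,664
  associate degree: 360 × 44.8 = 16128
Adjusted estimate = 44,000 / 860 = 51.1628 → 51.2%.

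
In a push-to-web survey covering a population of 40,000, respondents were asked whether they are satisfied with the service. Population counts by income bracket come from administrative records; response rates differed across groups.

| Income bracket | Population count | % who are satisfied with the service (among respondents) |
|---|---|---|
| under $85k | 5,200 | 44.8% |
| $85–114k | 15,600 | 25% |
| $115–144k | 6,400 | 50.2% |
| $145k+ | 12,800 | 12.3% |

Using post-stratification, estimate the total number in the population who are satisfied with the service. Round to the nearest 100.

11,000

Each cell contributes its population count × the respondent rate:
  under $85k: 5,200 × 44.8% = 2329.6
  $85–114k: 15,600 × 25% = 3900
  $115–144k: 6,400 × 50.2% = 3212.8
  $145k+: 12,800 × 12.3% = 1574.4
Estimated total = 11016.8 → 11,000.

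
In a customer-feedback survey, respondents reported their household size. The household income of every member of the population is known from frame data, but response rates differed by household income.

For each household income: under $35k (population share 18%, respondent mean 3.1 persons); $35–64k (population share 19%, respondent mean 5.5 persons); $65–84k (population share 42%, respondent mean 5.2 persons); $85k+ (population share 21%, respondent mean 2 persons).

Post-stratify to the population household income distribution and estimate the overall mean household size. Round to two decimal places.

4.21

Weight each group's respondent value by its population share:
  under $35k: 0.18 × 3.1 = 0.558
  $35–64k: 0.19 × 5.5 = 1.045
  $65–84k: 0.42 × 5.2 = 2.184
  $85k+: 0.21 × 2 = 0.42
Post-stratified estimate = 4.207 → 4.21.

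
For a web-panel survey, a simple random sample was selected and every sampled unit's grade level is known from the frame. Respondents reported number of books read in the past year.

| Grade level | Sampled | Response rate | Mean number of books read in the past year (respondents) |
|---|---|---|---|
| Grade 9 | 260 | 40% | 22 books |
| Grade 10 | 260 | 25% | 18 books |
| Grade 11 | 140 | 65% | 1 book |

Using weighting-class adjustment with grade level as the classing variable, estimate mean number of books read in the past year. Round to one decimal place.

16.0

Weighting each respondent by the inverse class response rate inflates each class back to its sampled size, so the class weight is n_sampled:
  Grade 9: 260 × 22 = 5720
  Grade 10: 260 × 18 = 4680
  Grade 11: 140 × 1 = 140
Adjusted estimate = 10,540 / 660 = 15.9697 → 16.0.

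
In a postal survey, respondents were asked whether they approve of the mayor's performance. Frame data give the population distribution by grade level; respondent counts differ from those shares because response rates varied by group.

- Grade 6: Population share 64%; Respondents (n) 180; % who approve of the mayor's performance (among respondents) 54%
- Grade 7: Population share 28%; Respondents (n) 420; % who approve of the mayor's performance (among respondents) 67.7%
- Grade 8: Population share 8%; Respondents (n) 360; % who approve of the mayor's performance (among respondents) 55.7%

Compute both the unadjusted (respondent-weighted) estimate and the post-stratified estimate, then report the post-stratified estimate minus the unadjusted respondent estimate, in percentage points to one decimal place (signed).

-2.7 percentage points

Without adjustment, the pooled respondent share is:
  (180/960)×54 + (420/960)×67.7 + (360/960)×55.7 = 60.6313%
Post-stratifying to population shares instead:
  0.64×54 + 0.28×67.7 + 0.08×55.7 = 57.972%
Difference = 57.972 − 60.6313 = -2.6592 pp.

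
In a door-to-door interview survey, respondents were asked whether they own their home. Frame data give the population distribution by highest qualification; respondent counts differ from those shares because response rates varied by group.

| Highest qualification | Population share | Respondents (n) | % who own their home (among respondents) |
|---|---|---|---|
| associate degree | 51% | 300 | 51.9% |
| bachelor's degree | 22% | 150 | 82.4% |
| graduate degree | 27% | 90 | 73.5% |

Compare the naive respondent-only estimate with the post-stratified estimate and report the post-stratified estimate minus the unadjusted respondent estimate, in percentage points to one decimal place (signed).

Without adjustment, the pooled respondent share is:
  (300/540)×51.9 + (150/540)×82.4 + (90/540)×73.5 = 63.9722%
Post-stratifying to population shares instead:
  0.51×51.9 + 0.22×82.4 + 0.27×73.5 = 64.442%
Difference = 64.442 − 63.9722 = 0.4698 pp.

+0.5 percentage points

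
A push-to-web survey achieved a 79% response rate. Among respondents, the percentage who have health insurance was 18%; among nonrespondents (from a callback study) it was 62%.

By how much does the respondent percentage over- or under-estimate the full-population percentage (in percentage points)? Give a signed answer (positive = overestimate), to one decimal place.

-9.2 percentage points

Nonresponse fraction = 1 − 0.79 = 0.21.
Bias = (nonresponse fraction) × (respondent percentage − nonrespondent percentage)
     = 0.21 × (18 − 62) = 0.21 × -44 = -9.24.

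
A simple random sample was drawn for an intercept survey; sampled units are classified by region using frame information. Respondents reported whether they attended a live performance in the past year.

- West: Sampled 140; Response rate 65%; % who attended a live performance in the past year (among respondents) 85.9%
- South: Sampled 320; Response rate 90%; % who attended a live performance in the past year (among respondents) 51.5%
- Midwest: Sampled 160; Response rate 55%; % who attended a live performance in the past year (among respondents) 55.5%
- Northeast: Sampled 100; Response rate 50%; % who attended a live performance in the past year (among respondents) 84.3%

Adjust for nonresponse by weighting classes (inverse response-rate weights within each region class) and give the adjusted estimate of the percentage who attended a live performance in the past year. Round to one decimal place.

63.6%

With weight = n_sampled/n_responded per class, the weighted class total is n_sampled:
  West: 140 × 85.9 = 12,026
  South: 320 × 51.5 = 16,480
  Midwest: 160 × 55.5 = 8880
  Northeast: 100 × 84.3 = 8430
Adjusted estimate = 45,816 / 720 = 63.6333 → 63.6%.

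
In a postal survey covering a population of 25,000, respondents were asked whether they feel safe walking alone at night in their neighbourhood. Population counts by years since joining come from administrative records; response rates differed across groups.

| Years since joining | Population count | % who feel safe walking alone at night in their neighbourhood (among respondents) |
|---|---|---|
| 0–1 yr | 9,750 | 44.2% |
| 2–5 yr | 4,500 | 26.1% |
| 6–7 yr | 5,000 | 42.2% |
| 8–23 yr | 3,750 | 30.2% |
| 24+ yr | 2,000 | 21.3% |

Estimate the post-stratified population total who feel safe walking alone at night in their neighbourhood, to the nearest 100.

9,200

Estimated count per cell = population count × respondent percentage:
  0–1 yr: 9,750 × 44.2% = 4309.5
  2–5 yr: 4,500 × 26.1% = 1174.5
  6–7 yr: 5,000 × 42.2% = 2110
  8–23 yr: 3,750 × 30.2% = 1132.5
  24+ yr: 2,000 × 21.3% = 426
Estimated total = 9152.5 → 9,200.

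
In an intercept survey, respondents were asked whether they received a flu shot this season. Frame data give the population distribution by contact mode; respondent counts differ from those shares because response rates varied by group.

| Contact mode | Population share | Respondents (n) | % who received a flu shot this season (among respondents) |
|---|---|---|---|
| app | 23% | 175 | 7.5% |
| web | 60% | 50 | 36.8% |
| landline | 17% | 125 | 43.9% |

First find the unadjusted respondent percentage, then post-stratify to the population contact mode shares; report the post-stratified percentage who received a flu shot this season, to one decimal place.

Unadjusted (pooled respondent) estimate weights by respondent counts:
  (175/350)×7.5 + (50/350)×36.8 + (125/350)×43.9 = 24.6857%
Reweighting by population contact mode shares:
  0.23×7.5 + 0.6×36.8 + 0.17×43.9 = 31.268%

31.3%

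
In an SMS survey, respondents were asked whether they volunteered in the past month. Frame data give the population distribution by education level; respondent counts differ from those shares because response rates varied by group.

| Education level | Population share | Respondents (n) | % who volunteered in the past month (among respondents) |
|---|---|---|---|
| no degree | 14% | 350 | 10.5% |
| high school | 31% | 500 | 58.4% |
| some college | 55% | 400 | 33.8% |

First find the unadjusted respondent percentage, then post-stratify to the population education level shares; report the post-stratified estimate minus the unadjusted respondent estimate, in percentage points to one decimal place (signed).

+1.0 percentage points

Unadjusted (pooled respondent) estimate weights by respondent counts:
  (350/1250)×10.5 + (500/1250)×58.4 + (400/1250)×33.8 = 37.116%
Post-stratified estimate weights by population shares:
  0.14×10.5 + 0.31×58.4 + 0.55×33.8 = 38.164%
Difference = 38.164 − 37.116 = 1.048 pp.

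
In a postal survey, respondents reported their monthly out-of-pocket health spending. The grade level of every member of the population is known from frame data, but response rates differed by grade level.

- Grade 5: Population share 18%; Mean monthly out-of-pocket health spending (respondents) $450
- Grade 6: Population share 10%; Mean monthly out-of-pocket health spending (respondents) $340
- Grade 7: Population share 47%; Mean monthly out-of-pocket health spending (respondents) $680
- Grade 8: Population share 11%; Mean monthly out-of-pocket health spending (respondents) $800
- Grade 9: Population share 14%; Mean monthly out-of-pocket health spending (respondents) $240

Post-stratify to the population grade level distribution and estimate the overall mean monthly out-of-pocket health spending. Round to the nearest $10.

Each cell contributes population-share × respondent value:
  Grade 5: 0.18 × 450 = 81
  Grade 6: 0.1 × 340 = 34
  Grade 7: 0.47 × 680 = 319.6
  Grade 8: 0.11 × 800 = 88
  Grade 9: 0.14 × 240 = 33.6
Post-stratified estimate = 556.2 → $560.

$560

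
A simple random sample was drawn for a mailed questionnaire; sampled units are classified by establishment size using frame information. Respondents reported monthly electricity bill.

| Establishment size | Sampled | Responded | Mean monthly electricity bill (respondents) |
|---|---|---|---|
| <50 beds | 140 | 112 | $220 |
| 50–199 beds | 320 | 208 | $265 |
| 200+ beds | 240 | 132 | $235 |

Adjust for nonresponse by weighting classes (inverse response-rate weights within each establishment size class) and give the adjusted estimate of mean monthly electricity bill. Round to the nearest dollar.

$246

Class response rates: <50 beds 112/140 = 80%, 50–199 beds 208/320 = 65%, 200+ beds 132/240 = 55%.
With weight = n_sampled/n_responded per class, the weighted class total is n_sampled:
  <50 beds: 140 × 220 = 30,800
  50–199 beds: 320 × 265 = 84,800
  200+ beds: 240 × 235 = 56,400
Adjusted estimate = 172,000 / 700 = 245.714 → $246.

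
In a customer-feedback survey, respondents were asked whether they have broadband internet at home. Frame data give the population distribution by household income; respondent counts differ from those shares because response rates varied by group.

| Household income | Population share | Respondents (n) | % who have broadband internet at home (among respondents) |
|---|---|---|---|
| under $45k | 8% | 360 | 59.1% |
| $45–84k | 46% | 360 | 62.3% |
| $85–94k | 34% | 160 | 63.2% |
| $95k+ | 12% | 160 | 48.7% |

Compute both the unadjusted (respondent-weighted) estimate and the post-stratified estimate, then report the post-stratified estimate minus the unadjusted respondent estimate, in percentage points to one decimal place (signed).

Without adjustment, the pooled respondent share is:
  (360/1040)×59.1 + (360/1040)×62.3 + (160/1040)×63.2 + (160/1040)×48.7 = 59.2385%
Post-stratifying to population shares instead:
  0.08×59.1 + 0.46×62.3 + 0.34×63.2 + 0.12×48.7 = 60.718%
Difference = 60.718 − 59.2385 = 1.4795 pp.

+1.5 percentage points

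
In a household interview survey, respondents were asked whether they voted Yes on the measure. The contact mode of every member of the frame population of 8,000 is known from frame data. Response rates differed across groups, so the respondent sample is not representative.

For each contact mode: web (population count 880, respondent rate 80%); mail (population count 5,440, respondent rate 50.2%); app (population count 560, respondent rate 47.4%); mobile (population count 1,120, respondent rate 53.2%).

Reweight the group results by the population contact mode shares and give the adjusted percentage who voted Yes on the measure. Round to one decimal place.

53.7%

Reweight to the known contact mode distribution:
  web: (880/8,000) × 80 = 8.8
  mail: (5,440/8,000) × 50.2 = 34.136
  app: (560/8,000) × 47.4 = 3.318
  mobile: (1,120/8,000) × 53.2 = 7.448
Post-stratified estimate = 53.702 → 53.7%.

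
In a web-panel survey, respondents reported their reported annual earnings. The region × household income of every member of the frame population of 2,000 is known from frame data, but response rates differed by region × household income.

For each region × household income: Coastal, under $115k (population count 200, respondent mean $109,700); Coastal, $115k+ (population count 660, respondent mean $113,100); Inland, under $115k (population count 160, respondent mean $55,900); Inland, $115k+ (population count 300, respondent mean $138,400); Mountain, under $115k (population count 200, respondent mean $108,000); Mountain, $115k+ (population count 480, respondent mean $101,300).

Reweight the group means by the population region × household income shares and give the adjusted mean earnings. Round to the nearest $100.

Post-stratification weights by population share, not respondent share:
  Coastal, under $115k: (200/2,000) × 109,700 = 10,970
  Coastal, $115k+: (660/2,000) × 113,100 = 37,323
  Inland, under $115k: (160/2,000) × 55,900 = 4472
  Inland, $115k+: (300/2,000) × 138,400 = 20,760
  Mountain, under $115k: (200/2,000) × 108,000 = 10,800
  Mountain, $115k+: (480/2,000) × 101,300 = 24,312
Post-stratified estimate = 108,637 → $108,600.

$108,600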